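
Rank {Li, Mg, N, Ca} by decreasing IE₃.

Li, Mg, Ca, N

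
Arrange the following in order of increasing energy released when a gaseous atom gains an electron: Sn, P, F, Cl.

F is in period 2, group 17; P is in period 3, group 15; Cl is in period 3, group 17; Sn is in period 5, group 14.
EA tends to increase across a period and decrease down a group, though the pattern is less regular than for IE or radius.
These span different periods and groups, so the two trends combine.
Sn > P: this pair runs against the simple trend — see the exception note.
F > Sn: relative to Sn, both the across-period and down-group shifts push F's electron affinity up.
Cl > F: this pair runs against the simple trend — see the exception note.
Note the exception: Sn has a higher electron affinity than P, contrary to the simple trend — adding an electron to P's half-filled np³ subshell costs electron-pairing energy.
Note the exception: Cl has a higher electron affinity than F, contrary to the simple trend — F's small 2p subshell makes the incoming electron feel strong e⁻–e⁻ repulsion, so Cl actually releases more energy on gaining an electron.
For reference (kJ/mol): F 328, P 72, Cl 349, Sn 107.
So from lowest to highest: P < Sn < F < Cl.

P, Sn, F, Cl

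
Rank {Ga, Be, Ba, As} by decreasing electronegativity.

As > Ga > Be > Ba

EN rises left→right (higher Z_eff, smaller atoms) and falls top→bottom (larger, more shielded atoms).
Here both period and group differ, so the two effects have to be weighed against each other.
Be > Ba: Be sits above Ba in group 2, so the down-group effect alone puts Be higher.
Ga > Be: the two effects oppose for this pair; the across-period effect wins (1.81 vs 1.57).
As > Ga: both are in period 4; the period trend gives As the larger value.
Approximate values (Pauling): Be 1.57, Ga 1.81, As 2.18, Ba 0.89.
So from highest to lowest: As > Ga > Be > Ba.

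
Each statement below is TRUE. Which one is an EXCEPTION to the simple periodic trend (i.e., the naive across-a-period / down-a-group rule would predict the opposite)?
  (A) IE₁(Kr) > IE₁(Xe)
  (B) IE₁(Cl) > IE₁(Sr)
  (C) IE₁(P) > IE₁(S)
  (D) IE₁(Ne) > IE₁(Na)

The general trend: first ionisation energy increases across a period and decreases down a group.
(A) Kr (period 4, group 18) vs Xe (period 5, group 18): the stated order agrees with the simple trend.
(B) Cl (period 3, group 17) vs Sr (period 5, group 2): the stated order agrees with the simple trend.
(C) P (period 3, group 15) vs S (period 3, group 16): the stated order contradicts the simple trend.
(D) Ne (period 2, group 18) vs Na (period 3, group 1): the stated order agrees with the simple trend.
The exception is (C): S (3p⁴) ionizes more easily than half-filled P (3p³) because the paired 3p electron in S is pushed out by e⁻–e⁻ repulsion.

(C)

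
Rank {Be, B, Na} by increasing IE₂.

Be < B < Na

IE_2 is the cost of taking one more electron from the +1 cation: Be⁺ still has 1 valence electron; B⁺ still has 2 valence electrons; Na⁺ is the bare [Ne] core.
Core electrons are held far more tightly than valence electrons, so Na tops the IE_2 order.
Valence configurations: Be⁺ [He]2s¹, B⁺ [He]2s².
Tabulated IE_2 (kJ/mol): Be 1757, B 2427, Na 4562.
Hence IE_2: Be < B < Na.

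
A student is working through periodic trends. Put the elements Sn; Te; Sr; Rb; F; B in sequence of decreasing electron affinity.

F > Te > Sn > Rb > B > Sr

EA tends to increase across a period and decrease down a group, though the pattern is less regular than for IE or radius.
Neither a single period nor a single group — weigh both effects.
B > Sr: both effects reinforce here, so B is clearly the higher of the two.
Rb > B: this pair runs against the simple trend — see the exception note.
Sn > Rb: both are in period 5; the period trend gives Sn the larger value.
Te > Sn: both are in period 5; the period trend gives Te the larger value.
F > Te: relative to Te, both the across-period and down-group shifts push F's electron affinity up.
Note the exception: Rb has a higher electron affinity than B, contrary to the simple trend — B's ns²np¹ configuration gives only a small electron affinity — the sparsely filled np subshell binds an added electron weakly.
Note the exception: Rb has a higher electron affinity than Sr, contrary to the simple trend — adding an electron to Sr (ns²) has to open a new, higher-energy np subshell, which is unfavourable.
Tabulated electron affinity (kJ/mol): B 27, F 328, Rb 47, Sr 5, Sn 107, Te 190.
So from highest to lowest: F > Te > Sn > Rb > B > Sr.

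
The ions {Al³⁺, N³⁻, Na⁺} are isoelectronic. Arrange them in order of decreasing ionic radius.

N³⁻ > Na⁺ > Al³⁺

All of these have 10 electrons, so size is governed by nuclear charge alone: the more protons, the stronger the pull on the same electron cloud, and the smaller the ion.
Nuclear charges: Al³⁺ (Z=13), Na⁺ (Z=11), N³⁻ (Z=7).
Largest to smallest: N³⁻ > Na⁺ > Al³⁺.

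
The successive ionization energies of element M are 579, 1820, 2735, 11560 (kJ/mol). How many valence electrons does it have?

3

Look for the largest jump between consecutive ionization energies: IE4/IE3 ≈ 4.2, far larger than any earlier ratio.
That jump marks the point where a core electron is being removed. So the atom has 3 valence electrons.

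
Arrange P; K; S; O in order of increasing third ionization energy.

P < S < K < O

The third ionization energy removes an electron from the +2 ion. For each element: P²⁺ still has 3 valence electrons; K²⁺ is already 1 electron into the core; S²⁺ still has 4 valence electrons; O²⁺ still has 4 valence electrons.
Usually core removal costs more than valence removal, but here the competition is close: a tightly held n=2 valence electron can cost more to remove than an n=3 core electron, so the actual values have to decide it.
Valence configurations: P²⁺ [Ne]3s²3p¹, S²⁺ [Ne]3s²3p², O²⁺ [He]2s²2p².
Approximate IE_3 values (kJ/mol): P 2914, K 4420, S 3357, O 5300.
Putting it together, IE_3: P < S < K < O.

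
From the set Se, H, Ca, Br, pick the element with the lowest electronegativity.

Ca

H is in period 1, group 1; Ca is in period 4, group 2; Se is in period 4, group 16; Br is in period 4, group 17.
EN rises left→right (higher Z_eff, smaller atoms) and falls top→bottom (larger, more shielded atoms).
Here both period and group differ, so the two effects have to be weighed against each other.
H > Ca: period and group pull opposite ways; the down-group shift dominates (2.20 vs 1.00).
Se > H: the two effects oppose for this pair; the across-period effect wins (2.55 vs 2.20).
Br > Se: both are in period 4; the period trend gives Br the larger value.
Tabulated electronegativity (Pauling): H 2.20, Ca 1.00, Se 2.55, Br 2.96.
The lowest electronegativity among these belongs to Ca.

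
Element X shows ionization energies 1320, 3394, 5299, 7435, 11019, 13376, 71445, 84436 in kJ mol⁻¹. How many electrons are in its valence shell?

6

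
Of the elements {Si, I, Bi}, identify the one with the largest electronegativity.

I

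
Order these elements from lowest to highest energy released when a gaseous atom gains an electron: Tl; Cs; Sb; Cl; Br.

Tl, Cs, Sb, Br, Cl

Cl is in period 3, group 17; Br is in period 4, group 17; Sb is in period 5, group 15; Cs is in period 6, group 1; Tl is in period 6, group 13.
Electron affinity generally becomes more exothermic across a period toward the halogens and less exothermic down a group.
Neither a single period nor a single group — weigh both effects.
Cs > Tl: this pair runs against the simple trend — see the exception note.
Sb > Cs: relative to Cs, both the across-period and down-group shifts push Sb's electron affinity up.
Br > Sb: relative to Sb, both the across-period and down-group shifts push Br's electron affinity up.
Cl > Br: Cl sits above Br in group 17, so the down-group effect alone puts Cl higher.
Note the exception: Cs has a higher electron affinity than Tl, contrary to the simple trend — Tl's ns²np¹ configuration gives only a small electron affinity — the sparsely filled np subshell binds an added electron weakly.
Approximate values (kJ/mol): Cl 349, Br 325, Sb 103, Cs 46, Tl 19.
So from lowest to highest: Tl < Cs < Sb < Br < Cl.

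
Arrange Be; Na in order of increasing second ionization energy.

Consider each +1 ion: Be⁺ still has 1 valence electron; Na⁺ is the bare [Ne] core.
Core electrons are held far more tightly than valence electrons, so Na tops the IE_2 order.
Approximate IE_2 values (kJ/mol): Be 1757, Na 4562.
Overall IE_2 order: Be < Na.

Be, Na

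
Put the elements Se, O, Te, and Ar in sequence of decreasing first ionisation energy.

Ar > O > Se > Te

O is in period 2, group 16; Ar is in period 3, group 18; Se is in period 4, group 16; Te is in period 5, group 16.
Removing the outermost electron gets harder across a period and easier down a group.
Neither a single period nor a single group — weigh both effects.
Se > Te: Se sits above Te in group 16, so the down-group effect alone puts Se higher.
O > Se: they share group 16; the group trend gives O the larger value.
Ar > O: period and group pull opposite ways; the across-period shift dominates (1521 vs 1314 kJ/mol).
Tabulated first ionization energy (kJ/mol): O 1314, Ar 1521, Se 941, Te 869.
So from highest to lowest: Ar > O > Se > Te.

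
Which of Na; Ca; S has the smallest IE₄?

S

IE_4 is the cost of taking one more electron from the +3 cation: Na³⁺ is already 2 electrons into the core; Ca³⁺ is already 1 electron into the core; S³⁺ still has 3 valence electrons.
Breaking into a closed-shell core is much more expensive than removing a leftover valence electron — Ca and Na have the largest IE_4 here.
The numbers (kJ/mol): Na 9543, Ca 6491, S 4556.
Overall IE_4 order: S < Ca < Na.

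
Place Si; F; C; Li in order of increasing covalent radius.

F < C < Si < Li

Li is in period 2, group 1; C is in period 2, group 14; F is in period 2, group 17; Si is in period 3, group 14.
Across a period the added protons contract the valence shell; down a group each new principal shell makes the atom larger.
Here both period and group differ, so the two effects have to be weighed against each other.
C > F: both are in period 2; the period trend gives C the larger value.
Si > C: they share group 14; the group trend gives Si the larger value.
Li > Si: the two effects oppose for this pair; the across-period effect wins (133 vs 116 pm).
For reference (pm): Li 133, C 75, F 64, Si 116.
So from smallest to largest: F < C < Si < Li.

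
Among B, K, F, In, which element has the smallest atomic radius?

F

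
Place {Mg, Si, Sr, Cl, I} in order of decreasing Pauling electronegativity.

Mg is in period 3, group 2; Si is in period 3, group 14; Cl is in period 3, group 17; Sr is in period 5, group 2; I is in period 5, group 17.
Electronegativity increases across a period and decreases down a group, tracking effective nuclear charge and atomic size.
Neither a single period nor a single group — weigh both effects.
Mg > Sr: Mg sits above Sr in group 2, so the down-group effect alone puts Mg higher.
Si > Mg: both are in period 3; the period trend gives Si the larger value.
I > Si: period and group pull opposite ways; the across-period shift dominates (2.66 vs 1.90).
Cl > I: they share group 17; the group trend gives Cl the larger value.
For reference (Pauling): Mg 1.31, Si 1.90, Cl 3.16, Sr 0.95, I 2.66.
So from highest to lowest: Cl > I > Si > Mg > Sr.

Cl > I > Si > Mg > Sr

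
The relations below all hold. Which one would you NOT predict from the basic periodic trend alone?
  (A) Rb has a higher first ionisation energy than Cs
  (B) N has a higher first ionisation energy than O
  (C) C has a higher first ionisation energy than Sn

The general trend: first ionisation energy increases across a period and decreases down a group.
(A) Rb (period 5, group 1) vs Cs (period 6, group 1): the stated order agrees with the simple trend.
(B) N (period 2, group 15) vs O (period 2, group 16): the stated order contradicts the simple trend.
(C) C (period 2, group 14) vs Sn (period 5, group 14): the stated order agrees with the simple trend.
The exception is (B): pairing an electron in O's 2p⁴ costs repulsion energy, so O ionizes more easily than half-filled N (2p³).

(B)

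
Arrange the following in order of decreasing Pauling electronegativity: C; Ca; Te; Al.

C is in period 2, group 14; Al is in period 3, group 13; Ca is in period 4, group 2; Te is in period 5, group 16.
Electronegativity increases across a period and decreases down a group, tracking effective nuclear charge and atomic size.
Neither a single period nor a single group — weigh both effects.
Al > Ca: both effects reinforce here, so Al is clearly the higher of the two.
Te > Al: the two effects oppose for this pair; the across-period effect wins (2.10 vs 1.61).
C > Te: the two effects oppose for this pair; the down-group effect wins (2.55 vs 2.10).
Tabulated electronegativity (Pauling): C 2.55, Al 1.61, Ca 1.00, Te 2.10.
So from highest to lowest: C > Te > Al > Ca.

C > Te > Al > Ca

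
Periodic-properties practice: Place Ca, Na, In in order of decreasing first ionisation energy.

Ca > In > Na

First ionization energy rises across a period (greater Z_eff holds electrons more tightly) and falls down a group (valence electrons are farther from the nucleus).
A diagonal step moves right (one effect) and down (the opposite effect) at once.
In > Na: the two effects oppose for this pair; the across-period effect wins (558 vs 496 kJ/mol).
Ca > In: period and group pull opposite ways; the down-group shift dominates (590 vs 558 kJ/mol).
Tabulated first ionization energy (kJ/mol): Na 496, Ca 590, In 558.
So from highest to lowest: Ca > In > Na.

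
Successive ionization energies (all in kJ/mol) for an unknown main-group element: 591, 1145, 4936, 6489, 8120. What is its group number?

Look for the largest jump between consecutive ionization energies: IE3/IE2 ≈ 4.3, far larger than any earlier ratio.
That jump marks the point where a core electron is being removed. So the atom has 2 valence electrons.
A main-group element with 2 valence electrons is in group 2.

Group 2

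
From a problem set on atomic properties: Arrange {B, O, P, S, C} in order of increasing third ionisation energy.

P, S, B, C, O

The third ionization energy removes an electron from the +2 ion. For each element: B²⁺ still has 1 valence electron; O²⁺ still has 4 valence electrons; P²⁺ still has 3 valence electrons; S²⁺ still has 4 valence electrons; C²⁺ still has 2 valence electrons.
All are still removing valence electrons, so compare the +2 ions as you would atoms: IE_3 generally rises across a period (higher Z_eff) and falls down a group (larger shell), subject to the usual subshell exceptions.
Valence configurations: B²⁺ [He]2s¹, O²⁺ [He]2s²2p², P²⁺ [Ne]3s²3p¹, S²⁺ [Ne]3s²3p², C²⁺ [He]2s².
The numbers (kJ/mol): B 3660, O 5300, P 2914, S 3357, C 4620.
So the third ionization energies run P < S < B < C < O.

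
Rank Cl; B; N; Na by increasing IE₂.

Cl < B < N < Na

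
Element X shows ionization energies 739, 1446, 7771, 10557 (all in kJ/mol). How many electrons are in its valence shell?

2

Look for the largest jump between consecutive ionization energies: IE3/IE2 ≈ 5.4, far larger than any earlier ratio.
That jump marks the point where a core electron is being removed. So the atom has 2 valence electrons.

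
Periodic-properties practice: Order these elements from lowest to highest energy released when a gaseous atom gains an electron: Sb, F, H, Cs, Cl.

H is in period 1, group 1; F is in period 2, group 17; Cl is in period 3, group 17; Sb is in period 5, group 15; Cs is in period 6, group 1.
EA tends to increase across a period and decrease down a group, though the pattern is less regular than for IE or radius.
These span different periods and groups, so the two trends combine.
H > Cs: H sits above Cs in group 1, so the down-group effect alone puts H higher.
Sb > H: the two effects oppose for this pair; the across-period effect wins (103 vs 73 kJ/mol).
F > Sb: relative to Sb, both the across-period and down-group shifts push F's electron affinity up.
Cl > F: this pair runs against the simple trend — see the exception note.
Note the exception: Cl has a higher electron affinity than F, contrary to the simple trend — F's small 2p subshell makes the incoming electron feel strong e⁻–e⁻ repulsion, so Cl actually releases more energy on gaining an electron.
For reference (kJ/mol): H 73, F 328, Cl 349, Sb 103, Cs 46.
So from lowest to highest: Cs < H < Sb < F < Cl.

Cs < H < Sb < F < Cl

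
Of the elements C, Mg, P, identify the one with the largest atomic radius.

Mg

C is in period 2, group 14; Mg is in period 3, group 2; P is in period 3, group 15.
Atomic radius shrinks across a period as nuclear charge pulls the same shell inward, and grows down a group as new shells are added.
Here both period and group differ, so the two effects have to be weighed against each other.
P > C: the two effects oppose for this pair; the down-group effect wins (111 vs 75 pm).
Mg > P: Mg lies to the left of P in period 3, so the across-period effect alone puts Mg larger.
Tabulated atomic radius (pm): C 75, Mg 139, P 111.
The largest atomic radius among these belongs to Mg.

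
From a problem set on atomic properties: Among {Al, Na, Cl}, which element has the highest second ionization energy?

Consider each +1 ion: Al⁺ still has 2 valence electrons; Na⁺ is the bare [Ne] core; Cl⁺ still has 6 valence electrons.
Breaking into a closed-shell core is much more expensive than removing a leftover valence electron — Na has the largest IE_2 here.
Valence configurations: Al⁺ [Ne]3s², Cl⁺ [Ne]3s²3p⁴.
Tabulated IE_2 (kJ/mol): Al 1817, Na 4562, Cl 2298.
Putting it together, IE_2: Al < Cl < Na.

Na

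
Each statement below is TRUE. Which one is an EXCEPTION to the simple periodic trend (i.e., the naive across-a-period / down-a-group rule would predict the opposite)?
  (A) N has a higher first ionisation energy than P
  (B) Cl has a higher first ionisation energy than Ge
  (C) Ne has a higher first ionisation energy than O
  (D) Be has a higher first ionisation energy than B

The general trend: first ionisation energy increases across a period and decreases down a group.
(A) N (period 2, group 15) vs P (period 3, group 15): the stated order agrees with the simple trend.
(B) Cl (period 3, group 17) vs Ge (period 4, group 14): the stated order agrees with the simple trend.
(C) Ne (period 2, group 18) vs O (period 2, group 16): the stated order agrees with the simple trend.
(D) Be (period 2, group 2) vs B (period 2, group 13): the stated order contradicts the simple trend.
The exception is (D): removing B's lone 2p electron is easier than breaking Be's filled 2s².

(D)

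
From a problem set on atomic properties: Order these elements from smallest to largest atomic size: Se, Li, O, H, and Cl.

H < O < Cl < Se < Li

H is in period 1, group 1; Li is in period 2, group 1; O is in period 2, group 16; Cl is in period 3, group 17; Se is in period 4, group 16.
Across a period the added protons contract the valence shell; down a group each new principal shell makes the atom larger.
Here both period and group differ, so the two effects have to be weighed against each other.
O > H: period and group pull opposite ways; the down-group shift dominates (63 vs 32 pm).
Cl > O: period and group pull opposite ways; the down-group shift dominates (99 vs 63 pm).
Se > Cl: both effects reinforce here, so Se is clearly the larger of the two.
Li > Se: period and group pull opposite ways; the across-period shift dominates (133 vs 116 pm).
Tabulated atomic radius (pm): H 32, Li 133, O 63, Cl 99, Se 116.
So from smallest to largest: H < O < Cl < Se < Li.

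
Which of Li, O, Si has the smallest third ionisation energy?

Si

Consider each +2 ion: Li²⁺ is already 1 electron into the core; O²⁺ still has 4 valence electrons; Si²⁺ still has 2 valence electrons.
Core electrons are held far more tightly than valence electrons, so Li tops the IE_3 order.
Valence configurations: O²⁺ [He]2s²2p², Si²⁺ [Ne]3s².
Tabulated IE_3 (kJ/mol): Li 11815, O 5300, Si 3232.
So the third ionization energies run Si < O < Li.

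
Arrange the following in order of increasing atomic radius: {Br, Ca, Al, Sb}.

Across a period the added protons contract the valence shell; down a group each new principal shell makes the atom larger.
These span different periods and groups, so the two trends combine.
Al > Br: the two effects oppose for this pair; the across-period effect wins (126 vs 114 pm).
Sb > Al: the two effects oppose for this pair; the down-group effect wins (140 vs 126 pm).
Ca > Sb: the two effects oppose for this pair; the across-period effect wins (171 vs 140 pm).
Approximate values (pm): Al 126, Ca 171, Br 114, Sb 140.
So from smallest to largest: Br < Al < Sb < Ca.

Br < Al < Sb < Ca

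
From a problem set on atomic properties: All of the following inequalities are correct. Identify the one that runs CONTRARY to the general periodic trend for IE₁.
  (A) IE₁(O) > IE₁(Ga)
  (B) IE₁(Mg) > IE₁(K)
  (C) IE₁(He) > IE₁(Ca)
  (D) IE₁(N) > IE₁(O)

(D)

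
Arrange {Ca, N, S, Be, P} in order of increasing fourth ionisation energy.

The fourth ionization energy removes an electron from the +3 ion. For each element: Ca³⁺ is already 1 electron into the core; N³⁺ still has 2 valence electrons; S³⁺ still has 3 valence electrons; Be³⁺ is already 1 electron into the core; P³⁺ still has 2 valence electrons.
Usually core removal costs more than valence removal, but here the competition is close: a tightly held n=2 valence electron can cost more to remove than an n=3 core electron, so the actual values have to decide it.
Valence configurations: N³⁺ [He]2s², S³⁺ [Ne]3s²3p¹, P³⁺ [Ne]3s².
S³⁺ loses a lone 3p electron whereas P³⁺ must break into a filled 3s² pair, so IE_4(P) > IE_4(S) even though S has the higher nuclear charge.
Approximate IE_4 values (kJ/mol): Ca 6491, N 7475, S 4556, Be 21007, P 4964.
Putting it together, IE_4: S < P < Ca < N < Be.

S, P, Ca, N, Be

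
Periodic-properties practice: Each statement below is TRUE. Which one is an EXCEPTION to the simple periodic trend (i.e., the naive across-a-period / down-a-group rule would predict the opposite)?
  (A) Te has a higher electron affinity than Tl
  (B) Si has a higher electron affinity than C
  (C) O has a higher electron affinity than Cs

The general trend: electron affinity increases across a period and decreases down a group.
(A) Te (period 5, group 16) vs Tl (period 6, group 13): the stated order agrees with the simple trend.
(B) Si (period 3, group 14) vs C (period 2, group 14): the stated order contradicts the simple trend.
(C) O (period 2, group 16) vs Cs (period 6, group 1): the stated order agrees with the simple trend.
The exception is (B): Si's larger, more diffuse 3p orbitals accept an added electron slightly more readily than C's compact 2p.

(B)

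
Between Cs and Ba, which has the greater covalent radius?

Cs is in period 6, group 1; Ba is in period 6, group 2.
Atomic radius shrinks across a period as nuclear charge pulls the same shell inward, and grows down a group as new shells are added.
All lie in period 6, so atomic radius increases right to left.
So Cs has the greater covalent radius (Cs > Ba).

Cs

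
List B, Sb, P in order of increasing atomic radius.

B is in period 2, group 13; P is in period 3, group 15; Sb is in period 5, group 15.
Radius decreases left→right (rising Z_eff, same n) and increases top→bottom (higher n).
Neither a single period nor a single group — weigh both effects.
P > B: period and group pull opposite ways; the down-group shift dominates (111 vs 85 pm).
Sb > P: they share group 15; the group trend gives Sb the larger value.
For reference (pm): B 85, P 111, Sb 140.
So from smallest to largest: B < P < Sb.

B, P, Sb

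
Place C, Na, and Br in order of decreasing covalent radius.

Na, Br, C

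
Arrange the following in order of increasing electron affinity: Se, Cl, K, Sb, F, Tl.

Tl, K, Sb, Se, F, Cl

F is in period 2, group 17; Cl is in period 3, group 17; K is in period 4, group 1; Se is in period 4, group 16; Sb is in period 5, group 15; Tl is in period 6, group 13.
Atoms with high Z_eff and room in the valence shell (especially the halogens) have the most exothermic electron affinities.
Neither a single period nor a single group — weigh both effects.
K > Tl: period and group pull opposite ways; the down-group shift dominates (48 vs 19 kJ/mol).
Sb > K: period and group pull opposite ways; the across-period shift dominates (103 vs 48 kJ/mol).
Se > Sb: relative to Sb, both the across-period and down-group shifts push Se's electron affinity up.
F > Se: both effects reinforce here, so F is clearly the higher of the two.
Cl > F: this pair runs against the simple trend — see the exception note.
Note the exception: Cl has a higher electron affinity than F, contrary to the simple trend — F's small 2p subshell makes the incoming electron feel strong e⁻–e⁻ repulsion, so Cl actually releases more energy on gaining an electron.
For reference (kJ/mol): F 328, Cl 349, K 48, Se 195, Sb 103, Tl 19.
So from lowest to highest: Tl < K < Sb < Se < F < Cl.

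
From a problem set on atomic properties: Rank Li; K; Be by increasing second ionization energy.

Be < K < Li

The second ionization energy removes an electron from the +1 ion. For each element: Li⁺ is the bare [He] core; K⁺ is the bare [Ar] core; Be⁺ still has 1 valence electron.
Core electrons are held far more tightly than valence electrons, so K and Li top the IE_2 order.
Tabulated IE_2 (kJ/mol): Li 7298, K 3052, Be 1757.
Hence IE_2: Be < K < Li.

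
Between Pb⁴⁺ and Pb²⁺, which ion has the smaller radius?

Pb⁴⁺

Both ions have Z = 82 protons, but Pb⁴⁺ has lost more electrons, so its remaining electrons feel a larger effective nuclear charge per electron and are pulled in more tightly.
Higher positive charge → smaller ion, so Pb²⁺ > Pb⁴⁺.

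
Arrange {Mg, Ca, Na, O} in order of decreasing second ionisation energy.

Na > O > Mg > Ca

IE_2 is the cost of taking one more electron from the +1 cation: Mg⁺ still has 1 valence electron; Ca⁺ still has 1 valence electron; Na⁺ is the bare [Ne] core; O⁺ still has 5 valence electrons.
Core electrons are held far more tightly than valence electrons, so Na tops the IE_2 order.
Valence configurations: Mg⁺ [Ne]3s¹, Ca⁺ [Ar]4s¹, O⁺ [He]2s²2p³.
The numbers (kJ/mol): Mg 1451, Ca 1145, Na 4562, O 3388.
So the second ionization energies run Ca < Mg < O < Na.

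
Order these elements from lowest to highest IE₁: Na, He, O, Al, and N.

Na < Al < O < N < He

He is in period 1, group 18; N is in period 2, group 15; O is in period 2, group 16; Na is in period 3, group 1; Al is in period 3, group 13.
IE₁ increases left→right with effective nuclear charge and decreases top→bottom as the valence shell moves farther out.
Here both period and group differ, so the two effects have to be weighed against each other.
Al > Na: Al lies to the right of Na in period 3, so the across-period effect alone puts Al higher.
O > Al: relative to Al, both the across-period and down-group shifts push O's first ionization energy up.
N > O: this pair runs against the simple trend — see the exception note.
He > N: relative to N, both the across-period and down-group shifts push He's first ionization energy up.
Note the exception: N has a higher first ionization energy than O, contrary to the simple trend — pairing an electron in O's 2p⁴ costs repulsion energy, so O ionizes more easily than half-filled N (2p³).
Tabulated first ionization energy (kJ/mol): He 2372, N 1402, O 1314, Na 496, Al 578.
So from lowest to highest: Na < Al < O < N < He.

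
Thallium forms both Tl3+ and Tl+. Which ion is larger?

Tl+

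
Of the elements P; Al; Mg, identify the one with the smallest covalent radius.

Radius decreases left→right (rising Z_eff, same n) and increases top→bottom (higher n).
All lie in period 3, so atomic radius increases right to left.
The smallest covalent radius among these belongs to P.

P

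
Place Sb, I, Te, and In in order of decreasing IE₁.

In is in period 5, group 13; Sb is in period 5, group 15; Te is in period 5, group 16; I is in period 5, group 17.
IE₁ increases left→right with effective nuclear charge and decreases top→bottom as the valence shell moves farther out.
All lie in period 5, so first ionization energy increases left to right.
So from highest to lowest: I > Te > Sb > In.

I > Te > Sb > In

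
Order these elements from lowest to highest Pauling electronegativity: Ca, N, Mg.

N is in period 2, group 15; Mg is in period 3, group 2; Ca is in period 4, group 2.
EN rises left→right (higher Z_eff, smaller atoms) and falls top→bottom (larger, more shielded atoms).
These span different periods and groups, so the two trends combine.
Mg > Ca: they share group 2; the group trend gives Mg the larger value.
N > Mg: both effects reinforce here, so N is clearly the higher of the two.
Tabulated electronegativity (Pauling): N 3.04, Mg 1.31, Ca 1.00.
So from lowest to highest: Ca < Mg < N.

Ca, Mg, N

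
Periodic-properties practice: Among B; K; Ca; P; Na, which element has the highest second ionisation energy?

Na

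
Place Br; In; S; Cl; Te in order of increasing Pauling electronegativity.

In < Te < S < Br < Cl

S is in period 3, group 16; Cl is in period 3, group 17; Br is in period 4, group 17; In is in period 5, group 13; Te is in period 5, group 16.
Electronegativity increases across a period and decreases down a group, tracking effective nuclear charge and atomic size.
Neither a single period nor a single group — weigh both effects.
Te > In: Te lies to the right of In in period 5, so the across-period effect alone puts Te higher.
S > Te: they share group 16; the group trend gives S the larger value.
Br > S: period and group pull opposite ways; the across-period shift dominates (2.96 vs 2.58).
Cl > Br: they share group 17; the group trend gives Cl the larger value.
Tabulated electronegativity (Pauling): S 2.58, Cl 3.16, Br 2.96, In 1.78, Te 2.10.
So from lowest to highest: In < Te < S < Br < Cl.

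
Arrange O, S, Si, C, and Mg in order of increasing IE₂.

IE_2 is the cost of taking one more electron from the +1 cation: O⁺ still has 5 valence electrons; S⁺ still has 5 valence electrons; Si⁺ still has 3 valence electrons; C⁺ still has 3 valence electrons; Mg⁺ still has 1 valence electron.
All are still removing valence electrons, so compare the +1 ions as you would atoms: IE_2 generally rises across a period (higher Z_eff) and falls down a group (larger shell), subject to the usual subshell exceptions.
Valence configurations: O⁺ [He]2s²2p³, S⁺ [Ne]3s²3p³, Si⁺ [Ne]3s²3p¹, C⁺ [He]2s²2p¹, Mg⁺ [Ne]3s¹.
The numbers (kJ/mol): O 3388, S 2252, Si 1577, C 2353, Mg 1451.
So the second ionization energies run Mg < Si < S < C < O.

Mg < Si < S < C < O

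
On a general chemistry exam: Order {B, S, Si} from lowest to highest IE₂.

Si, S, B

Consider each +1 ion: B⁺ still has 2 valence electrons; S⁺ still has 5 valence electrons; Si⁺ still has 3 valence electrons.
All are still removing valence electrons, so compare the +1 ions as you would atoms: IE_2 generally rises across a period (higher Z_eff) and falls down a group (larger shell), subject to the usual subshell exceptions.
Valence configurations: B⁺ [He]2s², S⁺ [Ne]3s²3p³, Si⁺ [Ne]3s²3p¹.
The numbers (kJ/mol): B 2427, S 2252, Si 1577.
So the second ionization energies run Si < S < B.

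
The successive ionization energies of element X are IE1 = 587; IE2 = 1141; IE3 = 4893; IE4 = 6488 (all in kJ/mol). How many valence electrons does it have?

2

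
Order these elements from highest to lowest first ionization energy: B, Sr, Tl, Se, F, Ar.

Across a period the outer electron is held more tightly (higher IE₁); down a group it sits in a higher shell, more shielded, and comes off more easily.
Neither a single period nor a single group — weigh both effects.
Tl > Sr: the two effects oppose for this pair; the across-period effect wins (589 vs 550 kJ/mol).
B > Tl: they share group 13; the group trend gives B the larger value.
Se > B: period and group pull opposite ways; the across-period shift dominates (941 vs 801 kJ/mol).
Ar > Se: both effects reinforce here, so Ar is clearly the higher of the two.
F > Ar: the two effects oppose for this pair; the down-group effect wins (1681 vs 1521 kJ/mol).
Approximate values (kJ/mol): B 801, F 1681, Ar 1521, Se 941, Sr 550, Tl 589.
So from highest to lowest: F > Ar > Se > B > Tl > Sr.

F > Ar > Se > B > Tl > Sr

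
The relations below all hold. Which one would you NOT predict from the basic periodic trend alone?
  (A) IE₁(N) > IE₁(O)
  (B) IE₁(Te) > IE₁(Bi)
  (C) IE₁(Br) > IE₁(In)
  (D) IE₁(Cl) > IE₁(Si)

The general trend: first ionization energy increases across a period and decreases down a group.
(A) N (period 2, group 15) vs O (period 2, group 16): the stated order contradicts the simple trend.
(B) Te (period 5, group 16) vs Bi (period 6, group 15): the stated order agrees with the simple trend.
(C) Br (period 4, group 17) vs In (period 5, group 13): the stated order agrees with the simple trend.
(D) Cl (period 3, group 17) vs Si (period 3, group 14): the stated order agrees with the simple trend.
The exception is (A): pairing an electron in O's 2p⁴ costs repulsion energy, so O ionizes more easily than half-filled N (2p³).

(A)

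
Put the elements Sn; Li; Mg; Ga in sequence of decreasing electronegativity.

Sn, Ga, Mg, Li

Li is in period 2, group 1; Mg is in period 3, group 2; Ga is in period 4, group 13; Sn is in period 5, group 14.
Atoms toward the upper right of the periodic table pull bonding electrons most strongly.
A diagonal step moves right (one effect) and down (the opposite effect) at once.
Mg > Li: the two effects oppose for this pair; the across-period effect wins (1.31 vs 0.98).
Ga > Mg: the two effects oppose for this pair; the across-period effect wins (1.81 vs 1.31).
Sn > Ga: the two effects oppose for this pair; the across-period effect wins (1.96 vs 1.81).
Tabulated electronegativity (Pauling): Li 0.98, Mg 1.31, Ga 1.81, Sn 1.96.
So from highest to lowest: Sn > Ga > Mg > Li.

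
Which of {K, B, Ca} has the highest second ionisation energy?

K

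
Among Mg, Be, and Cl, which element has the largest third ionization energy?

The third ionization energy removes an electron from the +2 ion. For each element: Mg²⁺ is the bare [Ne] core; Be²⁺ is the bare [He] core; Cl²⁺ still has 5 valence electrons.
Breaking into a closed-shell core is much more expensive than removing a leftover valence electron — Mg and Be have the largest IE_3 here.
Tabulated IE_3 (kJ/mol): Mg 7733, Be 14849, Cl 3822.
So the third ionization energies run Cl < Mg < Be.

Be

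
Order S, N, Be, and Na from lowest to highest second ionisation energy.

Be < S < N < Na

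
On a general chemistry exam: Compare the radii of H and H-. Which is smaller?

H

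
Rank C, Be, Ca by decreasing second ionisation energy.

After 1 electron has been removed, what remains? C⁺ still has 3 valence electrons; Be⁺ still has 1 valence electron; Ca⁺ still has 1 valence electron.
All are still removing valence electrons, so compare the +1 ions as you would atoms: IE_2 generally rises across a period (higher Z_eff) and falls down a group (larger shell), subject to the usual subshell exceptions.
Valence configurations: C⁺ [He]2s²2p¹, Be⁺ [He]2s¹, Ca⁺ [Ar]4s¹.
Approximate IE_2 values (kJ/mol): C 2353, Be 1757, Ca 1145.
Hence IE_2: Ca < Be < C.

C, Be, Ca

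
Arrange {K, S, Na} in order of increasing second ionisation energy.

Consider each +1 ion: K⁺ is the bare [Ar] core; S⁺ still has 5 valence electrons; Na⁺ is the bare [Ne] core.
Pulling an electron out of a noble-gas core costs far more than removing a remaining valence electron, so K and Na sit at the high end of IE_2.
The numbers (kJ/mol): K 3052, S 2252, Na 4562.
Putting it together, IE_2: S < K < Na.

S, K, Na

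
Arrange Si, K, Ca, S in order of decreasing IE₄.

The fourth ionization energy removes an electron from the +3 ion. For each element: Si³⁺ still has 1 valence electron; K³⁺ is already 2 electrons into the core; Ca³⁺ is already 1 electron into the core; S³⁺ still has 3 valence electrons.
Pulling an electron out of a noble-gas core costs far more than removing a remaining valence electron, so K and Ca sit at the high end of IE_4.
Valence configurations: Si³⁺ [Ne]3s¹, S³⁺ [Ne]3s²3p¹.
Approximate IE_4 values (kJ/mol): Si 4356, K 5877, Ca 6491, S 4556.
So the fourth ionization energies run Si < S < K < Ca.

Ca > K > S > Si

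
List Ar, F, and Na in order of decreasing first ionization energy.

F > Ar > Na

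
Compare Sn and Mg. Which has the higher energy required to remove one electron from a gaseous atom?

Mg

Removing the outermost electron gets harder across a period and easier down a group.
Here both period and group differ, so the two effects have to be weighed against each other.
Mg > Sn: the two effects oppose for this pair; the down-group effect wins (738 vs 709 kJ/mol).
For reference (kJ/mol): Mg 738, Sn 709.
So Mg has the higher energy required to remove one electron from a gaseous atom (Mg > Sn).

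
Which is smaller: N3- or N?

Forming N3- adds 3 electrons to N. More electron–electron repulsion in the same shell, with unchanged nuclear charge, lets the cloud expand.
An anion is larger than its parent atom: N3- > N.

N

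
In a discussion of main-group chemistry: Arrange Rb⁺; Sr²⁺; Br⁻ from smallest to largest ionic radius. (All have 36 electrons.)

All of these have 36 electrons, so size is governed by nuclear charge alone: the more protons, the stronger the pull on the same electron cloud, and the smaller the ion.
Nuclear charges: Sr²⁺ (Z=38), Rb⁺ (Z=37), Br⁻ (Z=35).
Smallest to largest: Sr²⁺ < Rb⁺ < Br⁻.

Sr²⁺ < Rb⁺ < Br⁻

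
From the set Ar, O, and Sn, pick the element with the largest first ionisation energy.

First ionization energy rises across a period (greater Z_eff holds electrons more tightly) and falls down a group (valence electrons are farther from the nucleus).
Here both period and group differ, so the two effects have to be weighed against each other.
O > Sn: relative to Sn, both the across-period and down-group shifts push O's first ionization energy up.
Ar > O: period and group pull opposite ways; the across-period shift dominates (1521 vs 1314 kJ/mol).
Tabulated first ionization energy (kJ/mol): O 1314, Ar 1521, Sn 709.
The largest first ionisation energy among these belongs to Ar.

Ar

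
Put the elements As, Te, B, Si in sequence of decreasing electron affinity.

Te > Si > As > B

Atoms with high Z_eff and room in the valence shell (especially the halogens) have the most exothermic electron affinities.
These sit on a diagonal, where the across-period and down-group effects partly cancel.
As > B: the two effects oppose for this pair; the across-period effect wins (78 vs 27 kJ/mol).
Si > As: the two effects oppose for this pair; the down-group effect wins (134 vs 78 kJ/mol).
Te > Si: the two effects oppose for this pair; the across-period effect wins (190 vs 134 kJ/mol).
Tabulated electron affinity (kJ/mol): B 27, Si 134, As 78, Te 190.
So from highest to lowest: Te > Si > As > B.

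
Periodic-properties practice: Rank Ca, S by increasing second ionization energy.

Ca < S

After 1 electron has been removed, what remains? Ca⁺ still has 1 valence electron; S⁺ still has 5 valence electrons.
All are still removing valence electrons, so compare the +1 ions as you would atoms: IE_2 generally rises across a period (higher Z_eff) and falls down a group (larger shell), subject to the usual subshell exceptions.
Valence configurations: Ca⁺ [Ar]4s¹, S⁺ [Ne]3s²3p³.
The numbers (kJ/mol): Ca 1145, S 2252.
Overall IE_2 order: Ca < S.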